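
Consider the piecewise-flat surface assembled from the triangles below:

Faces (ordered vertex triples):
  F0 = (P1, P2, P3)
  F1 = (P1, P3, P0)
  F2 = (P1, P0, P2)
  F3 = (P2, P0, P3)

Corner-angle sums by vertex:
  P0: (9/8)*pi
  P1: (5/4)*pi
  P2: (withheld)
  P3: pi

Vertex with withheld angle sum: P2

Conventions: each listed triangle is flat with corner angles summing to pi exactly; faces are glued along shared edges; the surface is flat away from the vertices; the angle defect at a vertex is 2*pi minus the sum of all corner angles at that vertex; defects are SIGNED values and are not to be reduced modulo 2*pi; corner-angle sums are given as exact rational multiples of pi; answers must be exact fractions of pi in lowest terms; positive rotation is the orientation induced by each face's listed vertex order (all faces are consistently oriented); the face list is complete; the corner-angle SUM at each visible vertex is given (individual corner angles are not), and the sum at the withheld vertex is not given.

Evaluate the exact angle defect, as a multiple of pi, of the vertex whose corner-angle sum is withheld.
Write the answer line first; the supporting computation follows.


Answer: defect(P2) = (11/8)*pi

V = 4, E = 6, F = 4; chi = V - E + F = 2
Gauss-Bonnet: total defect = 2*pi*chi = 4*pi; visible defects sum to (21/8)*pi


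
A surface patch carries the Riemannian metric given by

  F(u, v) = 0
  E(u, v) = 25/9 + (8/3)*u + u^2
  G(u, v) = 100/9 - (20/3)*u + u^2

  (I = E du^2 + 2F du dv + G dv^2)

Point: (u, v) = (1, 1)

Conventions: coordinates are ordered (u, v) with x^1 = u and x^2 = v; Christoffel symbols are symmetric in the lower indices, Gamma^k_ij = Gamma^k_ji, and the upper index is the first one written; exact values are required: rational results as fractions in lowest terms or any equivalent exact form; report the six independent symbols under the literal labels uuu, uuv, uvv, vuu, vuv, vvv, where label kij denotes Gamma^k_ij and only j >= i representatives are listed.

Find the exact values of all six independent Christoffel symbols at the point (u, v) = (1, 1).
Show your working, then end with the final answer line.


E = 58/9, F = 0, G = 49/9 at the point
E_u = 14/3, E_v = 0, F_u = 0, F_v = 0, G_u = -14/3, G_v = 0
EG - F^2 = 2842/81;  g^inv = (81/2842) * [[49/9, 0], [0, 58/9]]
first-kind symbols [ij,l] = (1/2)(d_i g_jl + d_j g_il - d_l g_ij): [uu,u] = E_u/2 = 7/3, [uu,v] = F_u - E_v/2 = 0, [uv,u] = E_v/2 = 0, [uv,v] = G_u/2 = -7/3, [vv,u] = F_v - G_u/2 = 7/3, [vv,v] = G_v/2 = 0
Gamma^u_ij = (G*[ij,u] - F*[ij,v])/(EG - F^2), Gamma^v_ij = (E*[ij,v] - F*[ij,u])/(EG - F^2)

Answer: Gamma_uuu = 21/58, Gamma_uuv = 0, Gamma_uvv = 21/58, Gamma_vuu = 0, Gamma_vuv = -3/7, Gamma_vvv = 0


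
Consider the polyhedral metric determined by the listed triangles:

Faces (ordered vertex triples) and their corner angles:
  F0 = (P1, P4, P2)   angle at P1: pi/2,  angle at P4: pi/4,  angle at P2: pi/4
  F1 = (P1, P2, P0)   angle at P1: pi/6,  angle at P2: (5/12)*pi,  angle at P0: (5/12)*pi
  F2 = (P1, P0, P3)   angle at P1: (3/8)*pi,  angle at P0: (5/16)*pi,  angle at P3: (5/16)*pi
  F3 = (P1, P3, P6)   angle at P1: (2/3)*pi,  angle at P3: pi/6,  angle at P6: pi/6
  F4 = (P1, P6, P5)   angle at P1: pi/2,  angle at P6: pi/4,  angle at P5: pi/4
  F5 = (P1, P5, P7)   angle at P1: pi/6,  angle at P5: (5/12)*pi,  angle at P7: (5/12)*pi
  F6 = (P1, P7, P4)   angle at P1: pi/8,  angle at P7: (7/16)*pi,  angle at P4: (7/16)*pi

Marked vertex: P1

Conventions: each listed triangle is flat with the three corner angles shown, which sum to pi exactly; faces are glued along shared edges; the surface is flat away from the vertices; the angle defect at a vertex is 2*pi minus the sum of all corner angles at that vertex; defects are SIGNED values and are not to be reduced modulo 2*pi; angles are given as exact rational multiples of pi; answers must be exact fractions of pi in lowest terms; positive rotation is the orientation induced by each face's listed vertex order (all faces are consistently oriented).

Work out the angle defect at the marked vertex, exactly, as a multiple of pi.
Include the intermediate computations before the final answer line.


Sum of corner angles at P1: (5/2)*pi
defect = 2*pi - (5/2)*pi

Answer: defect(P1) = -pi/2


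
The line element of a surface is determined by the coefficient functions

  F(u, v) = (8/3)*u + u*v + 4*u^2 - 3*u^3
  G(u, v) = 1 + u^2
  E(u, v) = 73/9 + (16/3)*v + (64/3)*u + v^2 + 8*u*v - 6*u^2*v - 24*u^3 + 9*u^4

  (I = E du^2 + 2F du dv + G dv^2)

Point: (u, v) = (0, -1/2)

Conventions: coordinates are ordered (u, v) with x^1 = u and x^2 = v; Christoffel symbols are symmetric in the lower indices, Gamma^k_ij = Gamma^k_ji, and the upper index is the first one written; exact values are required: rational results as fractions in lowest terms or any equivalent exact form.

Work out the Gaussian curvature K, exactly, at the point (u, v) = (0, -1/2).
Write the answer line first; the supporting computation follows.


Answer: K = -1296/42025

E = 205/36, F = 0, G = 1, EG - F^2 = 205/36 at the point
E_u = 52/3, E_v = 13/3, F_u = 13/6, F_v = 0, G_u = 0, G_v = 0
E_vv = 2, F_uv = 1, G_uu = 2
Evaluate Brioschi's two determinant matrices M1, M2 and divide by (EG - F^2)^2.
M1 = [[-E_vv/2 + F_uv - G_uu/2, E_u/2, F_u - E_v/2], [F_v - G_u/2, E, F], [G_v/2, F, G]] = [[-1, 26/3, 0], [0, 205/36, 0], [0, 0, 1]]; det M1 = -205/36
M2 = [[0, E_v/2, G_u/2], [E_v/2, E, F], [G_u/2, F, G]] = [[0, 13/6, 0], [13/6, 205/36, 0], [0, 0, 1]]; det M2 = -169/36
det M1 - det M2 = -1; K = -1 / (205/36)^2 = -1296/42025


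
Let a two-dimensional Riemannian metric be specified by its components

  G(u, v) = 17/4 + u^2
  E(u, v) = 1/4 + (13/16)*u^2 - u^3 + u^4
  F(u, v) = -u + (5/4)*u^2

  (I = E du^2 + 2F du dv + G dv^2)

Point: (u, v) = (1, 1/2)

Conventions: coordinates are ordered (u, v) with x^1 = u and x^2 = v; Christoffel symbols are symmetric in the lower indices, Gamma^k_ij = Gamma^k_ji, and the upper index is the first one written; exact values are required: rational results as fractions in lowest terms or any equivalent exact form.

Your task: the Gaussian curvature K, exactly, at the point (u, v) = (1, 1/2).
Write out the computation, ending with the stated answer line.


E = 17/16, F = 1/4, G = 21/4, EG - F^2 = 353/64 at the point
E_u = 21/8, E_v = 0, F_u = 3/2, F_v = 0, G_u = 2, G_v = 0
E_vv = 0, F_uv = 0, G_uu = 2
Compute both Brioschi determinants and normalise by (EG - F^2)^2.
M1 = [[-E_vv/2 + F_uv - G_uu/2, E_u/2, F_u - E_v/2], [F_v - G_u/2, E, F], [G_v/2, F, G]] = [[-1, 21/16, 3/2], [-1, 17/16, 1/4], [0, 1/4, 21/4]]; det M1 = 1
M2 = [[0, E_v/2, G_u/2], [E_v/2, E, F], [G_u/2, F, G]] = [[0, 0, 1], [0, 17/16, 1/4], [1, 1/4, 21/4]]; det M2 = -17/16
det M1 - det M2 = 33/16; K = 33/16 / (353/64)^2 = 8448/124609

Answer: K = 8448/124609


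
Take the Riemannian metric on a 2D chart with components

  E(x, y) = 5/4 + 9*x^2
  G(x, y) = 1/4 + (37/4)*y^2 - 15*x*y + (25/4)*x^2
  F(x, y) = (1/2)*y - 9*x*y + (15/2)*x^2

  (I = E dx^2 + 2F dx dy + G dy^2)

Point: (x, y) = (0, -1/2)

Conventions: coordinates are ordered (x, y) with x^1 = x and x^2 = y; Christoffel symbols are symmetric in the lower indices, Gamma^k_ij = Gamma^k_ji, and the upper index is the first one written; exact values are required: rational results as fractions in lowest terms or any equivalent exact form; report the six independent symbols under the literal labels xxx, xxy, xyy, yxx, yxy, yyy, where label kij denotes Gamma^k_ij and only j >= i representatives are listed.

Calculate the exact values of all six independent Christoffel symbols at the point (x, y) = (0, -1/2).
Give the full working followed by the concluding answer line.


E = 5/4, F = -1/4, G = 41/16 at the point
E_x = 0, E_y = 0, F_x = 9/2, F_y = 1/2, G_x = 15/2, G_y = -37/4
EG - F^2 = 201/64;  g^inv = (64/201) * [[41/16, 1/4], [1/4, 5/4]]
first-kind symbols [ij,l] = (1/2)(d_i g_jl + d_j g_il - d_l g_ij): [xx,x] = E_x/2 = 0, [xx,y] = F_x - E_y/2 = 9/2, [xy,x] = E_y/2 = 0, [xy,y] = G_x/2 = 15/4, [yy,x] = F_y - G_x/2 = -13/4, [yy,y] = G_y/2 = -37/8
Gamma^x_ij = (G*[ij,x] - F*[ij,y])/(EG - F^2), Gamma^y_ij = (E*[ij,y] - F*[ij,x])/(EG - F^2)

Answer: Gamma_xxx = 24/67, Gamma_xxy = 20/67, Gamma_xyy = -607/201, Gamma_yxx = 120/67, Gamma_yxy = 100/67, Gamma_yyy = -422/201


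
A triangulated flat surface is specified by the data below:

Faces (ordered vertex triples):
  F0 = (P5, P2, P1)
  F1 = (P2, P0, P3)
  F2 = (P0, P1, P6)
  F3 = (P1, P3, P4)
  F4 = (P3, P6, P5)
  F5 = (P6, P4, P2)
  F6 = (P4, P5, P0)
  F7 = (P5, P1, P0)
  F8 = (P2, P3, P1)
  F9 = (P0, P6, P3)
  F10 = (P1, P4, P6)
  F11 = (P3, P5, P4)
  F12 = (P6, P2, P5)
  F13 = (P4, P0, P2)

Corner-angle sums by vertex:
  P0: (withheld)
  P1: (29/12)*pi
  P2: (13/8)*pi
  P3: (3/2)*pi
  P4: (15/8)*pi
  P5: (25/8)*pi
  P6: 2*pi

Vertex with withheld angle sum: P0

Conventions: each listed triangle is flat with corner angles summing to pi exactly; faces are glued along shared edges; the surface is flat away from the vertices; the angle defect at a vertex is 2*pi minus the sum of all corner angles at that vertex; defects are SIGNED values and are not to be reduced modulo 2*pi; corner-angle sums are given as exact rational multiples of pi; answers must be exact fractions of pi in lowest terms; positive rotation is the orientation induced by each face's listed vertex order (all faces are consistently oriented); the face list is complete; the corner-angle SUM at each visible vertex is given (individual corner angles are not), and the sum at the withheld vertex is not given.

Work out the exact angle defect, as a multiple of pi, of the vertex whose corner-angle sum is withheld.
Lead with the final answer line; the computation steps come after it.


Answer: defect(P0) = (13/24)*pi

V = 7, E = 21, F = 14; chi = V - E + F = 0
Gauss-Bonnet: total defect = 2*pi*chi = 0; visible defects sum to (-13/24)*pi


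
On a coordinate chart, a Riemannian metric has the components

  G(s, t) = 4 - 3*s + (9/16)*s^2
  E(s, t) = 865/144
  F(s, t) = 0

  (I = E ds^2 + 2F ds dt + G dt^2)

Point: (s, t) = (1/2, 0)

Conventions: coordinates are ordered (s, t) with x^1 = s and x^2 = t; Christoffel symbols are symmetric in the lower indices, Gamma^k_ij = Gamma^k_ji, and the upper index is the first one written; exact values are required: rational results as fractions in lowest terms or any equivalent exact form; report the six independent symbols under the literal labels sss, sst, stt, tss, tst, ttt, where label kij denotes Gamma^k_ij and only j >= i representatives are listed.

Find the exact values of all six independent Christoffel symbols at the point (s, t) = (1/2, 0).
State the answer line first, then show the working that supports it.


Answer: Gamma_sss = 0, Gamma_sst = 0, Gamma_stt = 351/1730, Gamma_tss = 0, Gamma_tst = -6/13, Gamma_ttt = 0

E = 865/144, F = 0, G = 169/64 at the point
E_s = 0, E_t = 0, F_s = 0, F_t = 0, G_s = -39/16, G_t = 0
EG - F^2 = 146185/9216;  g^inv = (9216/146185) * [[169/64, 0], [0, 865/144]]
first-kind symbols [ij,l] = (1/2)(d_i g_jl + d_j g_il - d_l g_ij): [ss,s] = E_s/2 = 0, [ss,t] = F_s - E_t/2 = 0, [st,s] = E_t/2 = 0, [st,t] = G_s/2 = -39/32, [tt,s] = F_t - G_s/2 = 39/32, [tt,t] = G_t/2 = 0
Gamma^s_ij = (G*[ij,s] - F*[ij,t])/(EG - F^2), Gamma^t_ij = (E*[ij,t] - F*[ij,s])/(EG - F^2)


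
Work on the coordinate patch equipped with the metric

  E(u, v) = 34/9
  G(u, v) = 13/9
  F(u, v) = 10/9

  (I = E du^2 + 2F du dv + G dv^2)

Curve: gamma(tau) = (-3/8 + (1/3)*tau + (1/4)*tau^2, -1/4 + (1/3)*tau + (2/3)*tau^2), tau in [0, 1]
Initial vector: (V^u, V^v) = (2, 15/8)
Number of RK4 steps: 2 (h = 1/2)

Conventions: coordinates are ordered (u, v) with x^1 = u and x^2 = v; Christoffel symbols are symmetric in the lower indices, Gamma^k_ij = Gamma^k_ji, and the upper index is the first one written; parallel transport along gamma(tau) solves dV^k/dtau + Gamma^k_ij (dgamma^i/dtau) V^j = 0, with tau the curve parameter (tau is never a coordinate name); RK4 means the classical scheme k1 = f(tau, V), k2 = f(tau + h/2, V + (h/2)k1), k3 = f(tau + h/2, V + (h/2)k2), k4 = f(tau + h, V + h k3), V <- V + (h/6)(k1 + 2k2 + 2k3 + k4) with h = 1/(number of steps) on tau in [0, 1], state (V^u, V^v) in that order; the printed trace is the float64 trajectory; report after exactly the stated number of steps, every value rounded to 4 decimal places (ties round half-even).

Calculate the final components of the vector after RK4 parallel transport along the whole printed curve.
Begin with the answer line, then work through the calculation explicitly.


Answer: V^u = 2.0000, V^v = 1.8750

gamma'(tau) = (1/3 + (1/2)*tau, 1/3 + (4/3)*tau); f(tau, V)^k = -Gamma^k_ij(gamma(tau)) gamma'^i(tau) V^j; h = 1/2; intermediate values shown to 6 dp
curve data and Christoffel symbols at the stage parameters:
  tau = 0.000000: gamma = (-0.375000, -0.250000), gamma' = (0.333333, 0.333333); Gamma_uuu = 0.000000, Gamma_uuv = 0.000000, Gamma_uvv = 0.000000, Gamma_vuu = 0.000000, Gamma_vuv = 0.000000, Gamma_vvv = 0.000000
  tau = 0.250000: gamma = (-0.276042, -0.125000), gamma' = (0.458333, 0.666667); Gamma_uuu = 0.000000, Gamma_uuv = 0.000000, Gamma_uvv = 0.000000, Gamma_vuu = 0.000000, Gamma_vuv = 0.000000, Gamma_vvv = 0.000000
  tau = 0.500000: gamma = (-0.145833, 0.083333), gamma' = (0.583333, 1.000000); Gamma_uuu = 0.000000, Gamma_uuv = 0.000000, Gamma_uvv = 0.000000, Gamma_vuu = 0.000000, Gamma_vuv = 0.000000, Gamma_vvv = 0.000000
  tau = 0.750000: gamma = (0.015625, 0.375000), gamma' = (0.708333, 1.333333); Gamma_uuu = 0.000000, Gamma_uuv = 0.000000, Gamma_uvv = 0.000000, Gamma_vuu = 0.000000, Gamma_vuv = 0.000000, Gamma_vvv = 0.000000
  tau = 1.000000: gamma = (0.208333, 0.750000), gamma' = (0.833333, 1.666667); Gamma_uuu = 0.000000, Gamma_uuv = 0.000000, Gamma_uvv = 0.000000, Gamma_vuu = 0.000000, Gamma_vuv = 0.000000, Gamma_vvv = 0.000000
step 0: V^u = 2.0000, V^v = 1.8750
step 1: k1 = (0.000000, 0.000000), k2 = (0.000000, 0.000000), k3 = (0.000000, 0.000000), k4 = (0.000000, 0.000000); V <- V + (h/6)(k1 + 2k2 + 2k3 + k4): V^u = 2.0000, V^v = 1.8750
step 2: k1 = (0.000000, 0.000000), k2 = (0.000000, 0.000000), k3 = (0.000000, 0.000000), k4 = (0.000000, 0.000000); V <- V + (h/6)(k1 + 2k2 + 2k3 + k4): V^u = 2.0000, V^v = 1.8750


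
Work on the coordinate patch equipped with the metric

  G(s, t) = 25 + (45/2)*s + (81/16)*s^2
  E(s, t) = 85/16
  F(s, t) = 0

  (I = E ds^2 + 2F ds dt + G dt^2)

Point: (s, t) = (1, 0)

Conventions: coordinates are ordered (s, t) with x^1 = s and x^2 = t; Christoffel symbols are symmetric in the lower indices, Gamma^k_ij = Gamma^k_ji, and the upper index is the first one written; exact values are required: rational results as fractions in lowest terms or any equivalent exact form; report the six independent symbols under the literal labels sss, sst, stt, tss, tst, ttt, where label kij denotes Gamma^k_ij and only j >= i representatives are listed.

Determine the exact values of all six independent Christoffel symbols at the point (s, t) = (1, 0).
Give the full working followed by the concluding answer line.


E = 85/16, F = 0, G = 841/16 at the point
E_s = 0, E_t = 0, F_s = 0, F_t = 0, G_s = 261/8, G_t = 0
EG - F^2 = 71485/256;  g^inv = (256/71485) * [[841/16, 0], [0, 85/16]]
first-kind symbols [ij,l] = (1/2)(d_i g_jl + d_j g_il - d_l g_ij): [ss,s] = E_s/2 = 0, [ss,t] = F_s - E_t/2 = 0, [st,s] = E_t/2 = 0, [st,t] = G_s/2 = 261/16, [tt,s] = F_t - G_s/2 = -261/16, [tt,t] = G_t/2 = 0
Gamma^s_ij = (G*[ij,s] - F*[ij,t])/(EG - F^2), Gamma^t_ij = (E*[ij,t] - F*[ij,s])/(EG - F^2)

Answer: Gamma_sss = 0, Gamma_sst = 0, Gamma_stt = -261/85, Gamma_tss = 0, Gamma_tst = 9/29, Gamma_ttt = 0


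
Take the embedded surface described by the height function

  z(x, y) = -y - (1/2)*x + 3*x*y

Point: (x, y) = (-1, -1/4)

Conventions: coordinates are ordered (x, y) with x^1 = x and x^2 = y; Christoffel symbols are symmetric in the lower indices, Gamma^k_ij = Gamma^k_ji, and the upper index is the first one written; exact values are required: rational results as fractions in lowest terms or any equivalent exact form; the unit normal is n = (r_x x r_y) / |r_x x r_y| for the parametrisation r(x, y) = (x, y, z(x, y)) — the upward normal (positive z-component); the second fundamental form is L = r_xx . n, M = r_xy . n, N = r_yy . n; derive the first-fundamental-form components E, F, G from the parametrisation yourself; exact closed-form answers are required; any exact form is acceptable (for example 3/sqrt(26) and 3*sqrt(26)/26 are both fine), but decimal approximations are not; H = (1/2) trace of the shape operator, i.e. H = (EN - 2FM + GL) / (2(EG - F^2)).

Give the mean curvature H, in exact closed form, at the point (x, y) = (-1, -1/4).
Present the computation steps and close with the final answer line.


z_x = -5/4, z_y = -4, z_xx = 0, z_xy = 3, z_yy = 0
E = 41/16, F = 5, G = 17; answer radicand W^2 = 297/16
unnormalised second-form numerators: l = 0, m = 3, n = 0; L = l/sqrt(297/16), and similarly M = m/sqrt(W^2), N = n/sqrt(W^2)
H = (E*n - 2*F*m + G*l) / (2*(EG - F^2)*sqrt(W^2)); E*n - 2*F*m + G*l = -30, EG - F^2 = 297/16, so H = (-80/99)/sqrt(297/16)

Answer: H = -320*sqrt(33)/9801


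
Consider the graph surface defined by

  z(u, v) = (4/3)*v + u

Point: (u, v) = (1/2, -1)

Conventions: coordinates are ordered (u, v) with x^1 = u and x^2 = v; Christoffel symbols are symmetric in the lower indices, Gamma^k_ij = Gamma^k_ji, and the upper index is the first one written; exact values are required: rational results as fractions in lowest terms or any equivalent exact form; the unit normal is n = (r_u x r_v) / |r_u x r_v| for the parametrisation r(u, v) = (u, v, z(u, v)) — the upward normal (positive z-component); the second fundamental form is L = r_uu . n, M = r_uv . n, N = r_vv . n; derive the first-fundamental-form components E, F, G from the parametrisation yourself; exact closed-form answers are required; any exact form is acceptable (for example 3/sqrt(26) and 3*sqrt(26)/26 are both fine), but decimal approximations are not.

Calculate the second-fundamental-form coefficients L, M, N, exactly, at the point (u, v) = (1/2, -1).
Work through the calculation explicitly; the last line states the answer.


z_u = 1, z_v = 4/3, z_uu = 0, z_uv = 0, z_vv = 0
E = 2, F = 4/3, G = 25/9; answer radicand W^2 = 34/9
unnormalised second-form numerators: l = 0, m = 0, n = 0; L = l/sqrt(34/9), and similarly M = m/sqrt(W^2), N = n/sqrt(W^2)

Answer: L = 0, M = 0, N = 0


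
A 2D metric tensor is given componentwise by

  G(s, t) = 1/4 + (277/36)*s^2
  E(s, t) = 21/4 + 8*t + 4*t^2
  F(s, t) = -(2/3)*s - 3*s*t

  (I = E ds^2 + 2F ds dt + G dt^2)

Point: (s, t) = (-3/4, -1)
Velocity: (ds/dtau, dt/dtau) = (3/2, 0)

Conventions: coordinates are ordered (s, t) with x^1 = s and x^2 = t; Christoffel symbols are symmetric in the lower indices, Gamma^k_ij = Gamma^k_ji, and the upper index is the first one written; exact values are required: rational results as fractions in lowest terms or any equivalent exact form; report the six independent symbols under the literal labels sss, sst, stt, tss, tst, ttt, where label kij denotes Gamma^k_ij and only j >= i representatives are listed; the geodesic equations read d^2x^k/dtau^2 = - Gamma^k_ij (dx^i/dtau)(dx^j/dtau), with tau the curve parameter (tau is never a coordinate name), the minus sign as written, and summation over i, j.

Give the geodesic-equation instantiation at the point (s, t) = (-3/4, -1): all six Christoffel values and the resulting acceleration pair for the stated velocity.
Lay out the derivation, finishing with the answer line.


E = 5/4, F = -7/4, G = 293/64 at the point
E_s = 0, E_t = 0, F_s = 7/3, F_t = 9/4, G_s = -277/24, G_t = 0
EG - F^2 = 681/256;  g^inv = (256/681) * [[293/64, 7/4], [7/4, 5/4]]
first-kind symbols [ij,l] = (1/2)(d_i g_jl + d_j g_il - d_l g_ij): [ss,s] = E_s/2 = 0, [ss,t] = F_s - E_t/2 = 7/3, [st,s] = E_t/2 = 0, [st,t] = G_s/2 = -277/48, [tt,s] = F_t - G_s/2 = 385/48, [tt,t] = G_t/2 = 0
Gamma^s_ij = (G*[ij,s] - F*[ij,t])/(EG - F^2), Gamma^t_ij = (E*[ij,t] - F*[ij,s])/(EG - F^2)
Gamma_sss = 3136/2043, Gamma_sst = -7756/2043, Gamma_stt = 112805/8172, Gamma_tss = 2240/2043, Gamma_tst = -5540/2043, Gamma_ttt = 10780/2043
d^2s/dtau^2 = -(Gamma_sss*(3/2)^2 + 2*Gamma_sst*(3/2)*(0) + Gamma_stt*(0)^2) = -784/227
d^2t/dtau^2 = -(Gamma_tss*(3/2)^2 + 2*Gamma_tst*(3/2)*(0) + Gamma_ttt*(0)^2) = -560/227

Answer: Gamma_sss = 3136/2043, Gamma_sst = -7756/2043, Gamma_stt = 112805/8172, Gamma_tss = 2240/2043, Gamma_tst = -5540/2043, Gamma_ttt = 10780/2043; accelerations (d^2s/dtau^2, d^2t/dtau^2) = (-784/227, -560/227)


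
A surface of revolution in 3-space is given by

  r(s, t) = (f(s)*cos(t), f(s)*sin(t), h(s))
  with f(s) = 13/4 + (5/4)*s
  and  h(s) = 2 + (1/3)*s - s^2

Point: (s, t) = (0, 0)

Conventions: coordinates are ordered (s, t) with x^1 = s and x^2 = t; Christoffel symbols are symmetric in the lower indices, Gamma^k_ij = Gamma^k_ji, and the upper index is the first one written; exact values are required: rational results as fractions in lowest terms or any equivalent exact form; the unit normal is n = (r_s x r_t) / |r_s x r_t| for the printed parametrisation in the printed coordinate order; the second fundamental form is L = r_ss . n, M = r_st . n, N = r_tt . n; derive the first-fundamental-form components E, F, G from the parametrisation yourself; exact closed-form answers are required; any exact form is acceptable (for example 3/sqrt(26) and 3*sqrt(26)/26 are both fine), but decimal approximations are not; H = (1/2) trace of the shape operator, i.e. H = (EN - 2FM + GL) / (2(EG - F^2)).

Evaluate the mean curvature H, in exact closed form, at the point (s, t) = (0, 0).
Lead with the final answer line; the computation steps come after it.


Answer: H = -26152*sqrt(241)/755053

f = 13/4, f' = 5/4, f'' = 0, h' = 1/3, h'' = -2
E = 241/144, F = 0, G = 169/16; answer radicand W^2 = 241/144
unnormalised second-form numerators: l = -5/2, m = 0, n = 13/12; L = l/sqrt(241/144), and similarly M = m/sqrt(W^2), N = n/sqrt(W^2)
H = (E*n - 2*F*m + G*l) / (2*(EG - F^2)*sqrt(W^2)); E*n - 2*F*m + G*l = -42497/1728, EG - F^2 = 40729/2304, so H = (-6538/9399)/sqrt(241/144)


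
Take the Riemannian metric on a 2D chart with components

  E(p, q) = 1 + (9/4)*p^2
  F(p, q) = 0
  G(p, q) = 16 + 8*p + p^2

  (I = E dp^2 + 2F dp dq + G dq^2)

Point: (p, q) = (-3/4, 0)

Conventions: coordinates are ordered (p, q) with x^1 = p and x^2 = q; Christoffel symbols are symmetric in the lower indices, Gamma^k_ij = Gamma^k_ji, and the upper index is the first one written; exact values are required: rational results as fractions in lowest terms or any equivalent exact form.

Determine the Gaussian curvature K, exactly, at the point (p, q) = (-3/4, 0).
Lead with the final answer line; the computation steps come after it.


Answer: K = -27648/273325

E = 145/64, F = 0, G = 169/16, EG - F^2 = 24505/1024 at the point
E_p = -27/8, E_q = 0, F_p = 0, F_q = 0, G_p = 13/2, G_q = 0
E_qq = 0, F_pq = 0, G_pp = 2
The intrinsic route: Brioschi's K = (det M1 - det M2)/(EG - F^2)^2.
M1 = [[-E_qq/2 + F_pq - G_pp/2, E_p/2, F_p - E_q/2], [F_q - G_p/2, E, F], [G_q/2, F, G]] = [[-1, -27/16, 0], [-13/4, 145/64, 0], [0, 0, 169/16]]; det M1 = -5239/64
M2 = [[0, E_q/2, G_p/2], [E_q/2, E, F], [G_p/2, F, G]] = [[0, 0, 13/4], [0, 145/64, 0], [13/4, 0, 169/16]]; det M2 = -24505/1024
det M1 - det M2 = -59319/1024; K = -59319/1024 / (24505/1024)^2 = -27648/273325


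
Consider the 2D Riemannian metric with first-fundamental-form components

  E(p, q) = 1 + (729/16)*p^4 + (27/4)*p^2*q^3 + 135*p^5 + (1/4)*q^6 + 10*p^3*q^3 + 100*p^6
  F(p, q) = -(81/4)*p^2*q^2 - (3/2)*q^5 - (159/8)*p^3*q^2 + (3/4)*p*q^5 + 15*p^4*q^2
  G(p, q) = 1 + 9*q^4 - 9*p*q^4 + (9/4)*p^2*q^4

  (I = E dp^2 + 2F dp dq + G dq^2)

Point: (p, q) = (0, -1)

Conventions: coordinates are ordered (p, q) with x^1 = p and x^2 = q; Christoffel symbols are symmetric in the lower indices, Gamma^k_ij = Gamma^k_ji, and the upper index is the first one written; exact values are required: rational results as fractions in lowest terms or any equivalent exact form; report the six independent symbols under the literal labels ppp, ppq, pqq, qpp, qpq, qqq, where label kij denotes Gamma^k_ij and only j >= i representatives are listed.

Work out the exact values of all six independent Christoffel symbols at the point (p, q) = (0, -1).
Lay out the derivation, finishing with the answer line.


E = 5/4, F = 3/2, G = 10 at the point
E_p = 0, E_q = -3/2, F_p = -3/4, F_q = -15/2, G_p = -9, G_q = -36
EG - F^2 = 41/4;  g^inv = (4/41) * [[10, -3/2], [-3/2, 5/4]]
first-kind symbols [ij,l] = (1/2)(d_i g_jl + d_j g_il - d_l g_ij): [pp,p] = E_p/2 = 0, [pp,q] = F_p - E_q/2 = 0, [pq,p] = E_q/2 = -3/4, [pq,q] = G_p/2 = -9/2, [qq,p] = F_q - G_p/2 = -3, [qq,q] = G_q/2 = -18
Gamma^p_ij = (G*[ij,p] - F*[ij,q])/(EG - F^2), Gamma^q_ij = (E*[ij,q] - F*[ij,p])/(EG - F^2)

Answer: Gamma_ppp = 0, Gamma_ppq = -3/41, Gamma_pqq = -12/41, Gamma_qpp = 0, Gamma_qpq = -18/41, Gamma_qqq = -72/41


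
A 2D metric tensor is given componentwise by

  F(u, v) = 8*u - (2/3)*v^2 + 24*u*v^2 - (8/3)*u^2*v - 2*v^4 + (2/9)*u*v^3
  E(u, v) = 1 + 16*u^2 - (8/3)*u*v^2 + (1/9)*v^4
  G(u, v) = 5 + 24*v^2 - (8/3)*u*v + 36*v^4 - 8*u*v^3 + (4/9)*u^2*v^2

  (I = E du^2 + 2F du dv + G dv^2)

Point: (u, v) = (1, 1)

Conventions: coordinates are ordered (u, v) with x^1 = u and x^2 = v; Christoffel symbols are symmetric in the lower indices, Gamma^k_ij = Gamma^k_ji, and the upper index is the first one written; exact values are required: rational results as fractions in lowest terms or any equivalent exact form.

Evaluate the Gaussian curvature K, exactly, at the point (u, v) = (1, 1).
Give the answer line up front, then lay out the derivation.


Answer: K = 909/94249

E = 130/9, F = 242/9, G = 493/9, EG - F^2 = 614/9 at the point
E_u = 88/3, E_v = -44/9, F_u = 242/9, F_v = 110/3, G_u = -88/9, G_v = 1496/9
E_vv = -4, F_uv = 130/3, G_uu = 8/9
Apply the Brioschi formula K = (det M1 - det M2)/(EG - F^2)^2 over the derivative matrices of E, F, G.
M1 = [[-E_vv/2 + F_uv - G_uu/2, E_u/2, F_u - E_v/2], [F_v - G_u/2, E, F], [G_v/2, F, G]] = [[404/9, 44/3, 88/3], [374/9, 130/9, 242/9], [748/9, 242/9, 493/9]]; det M1 = 1216/81
M2 = [[0, E_v/2, G_u/2], [E_v/2, E, F], [G_u/2, F, G]] = [[0, -22/9, -44/9], [-22/9, 130/9, 242/9], [-44/9, 242/9, 493/9]]; det M2 = -2420/81
det M1 - det M2 = 404/9; K = 404/9 / (614/9)^2 = 909/94249


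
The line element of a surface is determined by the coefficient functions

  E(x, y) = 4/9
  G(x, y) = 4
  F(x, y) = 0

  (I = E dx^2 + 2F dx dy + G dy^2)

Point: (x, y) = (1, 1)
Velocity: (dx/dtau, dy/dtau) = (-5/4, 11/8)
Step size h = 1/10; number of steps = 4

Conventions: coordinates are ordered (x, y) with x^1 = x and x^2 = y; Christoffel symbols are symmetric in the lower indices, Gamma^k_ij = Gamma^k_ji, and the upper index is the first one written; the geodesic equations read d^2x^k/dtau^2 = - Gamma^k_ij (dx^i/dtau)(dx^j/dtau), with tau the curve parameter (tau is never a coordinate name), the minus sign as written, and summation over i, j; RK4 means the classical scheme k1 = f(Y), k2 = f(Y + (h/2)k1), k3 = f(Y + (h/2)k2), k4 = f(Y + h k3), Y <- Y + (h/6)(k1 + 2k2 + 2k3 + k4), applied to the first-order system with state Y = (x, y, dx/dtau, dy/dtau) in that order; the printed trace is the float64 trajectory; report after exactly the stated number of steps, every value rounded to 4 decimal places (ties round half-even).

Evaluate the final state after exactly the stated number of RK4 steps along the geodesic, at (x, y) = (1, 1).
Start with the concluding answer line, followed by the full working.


Answer: x = 0.5000, y = 1.5500, dx/dtau = -1.2500, dy/dtau = 1.3750

f(Y) = (dx/dtau, dy/dtau, -Gamma^x_ij Y'^i Y'^j, -Gamma^y_ij Y'^i Y'^j) with the Gammas evaluated at the stage position; h = 0.100000; intermediate values shown to 6 dp
step 0: x = 1.0000, y = 1.0000, dx/dtau = -1.2500, dy/dtau = 1.3750
step 1:
  k1: at (x, y) = (1.000000, 1.000000), (dx/dtau, dy/dtau) = (-1.250000, 1.375000); Gamma_xxx = 0.000000, Gamma_xxy = 0.000000, Gamma_xyy = 0.000000, Gamma_yxx = 0.000000, Gamma_yxy = 0.000000, Gamma_yyy = 0.000000; k1 = (-1.250000, 1.375000, 0.000000, 0.000000)
  k2: at (x, y) = (0.937500, 1.068750), (dx/dtau, dy/dtau) = (-1.250000, 1.375000); Gamma_xxx = 0.000000, Gamma_xxy = 0.000000, Gamma_xyy = 0.000000, Gamma_yxx = 0.000000, Gamma_yxy = 0.000000, Gamma_yyy = 0.000000; k2 = (-1.250000, 1.375000, 0.000000, 0.000000)
  k3: at (x, y) = (0.937500, 1.068750), (dx/dtau, dy/dtau) = (-1.250000, 1.375000); Gamma_xxx = 0.000000, Gamma_xxy = 0.000000, Gamma_xyy = 0.000000, Gamma_yxx = 0.000000, Gamma_yxy = 0.000000, Gamma_yyy = 0.000000; k3 = (-1.250000, 1.375000, 0.000000, 0.000000)
  k4: at (x, y) = (0.875000, 1.137500), (dx/dtau, dy/dtau) = (-1.250000, 1.375000); Gamma_xxx = 0.000000, Gamma_xxy = 0.000000, Gamma_xyy = 0.000000, Gamma_yxx = 0.000000, Gamma_yxy = 0.000000, Gamma_yyy = 0.000000; k4 = (-1.250000, 1.375000, 0.000000, 0.000000)
  Y <- Y + (h/6)(k1 + 2k2 + 2k3 + k4): x = 0.8750, y = 1.1375, dx/dtau = -1.2500, dy/dtau = 1.3750
step 2:
  k1: at (x, y) = (0.875000, 1.137500), (dx/dtau, dy/dtau) = (-1.250000, 1.375000); Gamma_xxx = 0.000000, Gamma_xxy = 0.000000, Gamma_xyy = 0.000000, Gamma_yxx = 0.000000, Gamma_yxy = 0.000000, Gamma_yyy = 0.000000; k1 = (-1.250000, 1.375000, 0.000000, 0.000000)
  k2: at (x, y) = (0.812500, 1.206250), (dx/dtau, dy/dtau) = (-1.250000, 1.375000); Gamma_xxx = 0.000000, Gamma_xxy = 0.000000, Gamma_xyy = 0.000000, Gamma_yxx = 0.000000, Gamma_yxy = 0.000000, Gamma_yyy = 0.000000; k2 = (-1.250000, 1.375000, 0.000000, 0.000000)
  k3: at (x, y) = (0.812500, 1.206250), (dx/dtau, dy/dtau) = (-1.250000, 1.375000); Gamma_xxx = 0.000000, Gamma_xxy = 0.000000, Gamma_xyy = 0.000000, Gamma_yxx = 0.000000, Gamma_yxy = 0.000000, Gamma_yyy = 0.000000; k3 = (-1.250000, 1.375000, 0.000000, 0.000000)
  k4: at (x, y) = (0.750000, 1.275000), (dx/dtau, dy/dtau) = (-1.250000, 1.375000); Gamma_xxx = 0.000000, Gamma_xxy = 0.000000, Gamma_xyy = 0.000000, Gamma_yxx = 0.000000, Gamma_yxy = 0.000000, Gamma_yyy = 0.000000; k4 = (-1.250000, 1.375000, 0.000000, 0.000000)
  Y <- Y + (h/6)(k1 + 2k2 + 2k3 + k4): x = 0.7500, y = 1.2750, dx/dtau = -1.2500, dy/dtau = 1.3750
step 3:
  k1: at (x, y) = (0.750000, 1.275000), (dx/dtau, dy/dtau) = (-1.250000, 1.375000); Gamma_xxx = 0.000000, Gamma_xxy = 0.000000, Gamma_xyy = 0.000000, Gamma_yxx = 0.000000, Gamma_yxy = 0.000000, Gamma_yyy = 0.000000; k1 = (-1.250000, 1.375000, 0.000000, 0.000000)
  k2: at (x, y) = (0.687500, 1.343750), (dx/dtau, dy/dtau) = (-1.250000, 1.375000); Gamma_xxx = 0.000000, Gamma_xxy = 0.000000, Gamma_xyy = 0.000000, Gamma_yxx = 0.000000, Gamma_yxy = 0.000000, Gamma_yyy = 0.000000; k2 = (-1.250000, 1.375000, 0.000000, 0.000000)
  k3: at (x, y) = (0.687500, 1.343750), (dx/dtau, dy/dtau) = (-1.250000, 1.375000); Gamma_xxx = 0.000000, Gamma_xxy = 0.000000, Gamma_xyy = 0.000000, Gamma_yxx = 0.000000, Gamma_yxy = 0.000000, Gamma_yyy = 0.000000; k3 = (-1.250000, 1.375000, 0.000000, 0.000000)
  k4: at (x, y) = (0.625000, 1.412500), (dx/dtau, dy/dtau) = (-1.250000, 1.375000); Gamma_xxx = 0.000000, Gamma_xxy = 0.000000, Gamma_xyy = 0.000000, Gamma_yxx = 0.000000, Gamma_yxy = 0.000000, Gamma_yyy = 0.000000; k4 = (-1.250000, 1.375000, 0.000000, 0.000000)
  Y <- Y + (h/6)(k1 + 2k2 + 2k3 + k4): x = 0.6250, y = 1.4125, dx/dtau = -1.2500, dy/dtau = 1.3750
step 4:
  k1: at (x, y) = (0.625000, 1.412500), (dx/dtau, dy/dtau) = (-1.250000, 1.375000); Gamma_xxx = 0.000000, Gamma_xxy = 0.000000, Gamma_xyy = 0.000000, Gamma_yxx = 0.000000, Gamma_yxy = 0.000000, Gamma_yyy = 0.000000; k1 = (-1.250000, 1.375000, 0.000000, 0.000000)
  k2: at (x, y) = (0.562500, 1.481250), (dx/dtau, dy/dtau) = (-1.250000, 1.375000); Gamma_xxx = 0.000000, Gamma_xxy = 0.000000, Gamma_xyy = 0.000000, Gamma_yxx = 0.000000, Gamma_yxy = 0.000000, Gamma_yyy = 0.000000; k2 = (-1.250000, 1.375000, 0.000000, 0.000000)
  k3: at (x, y) = (0.562500, 1.481250), (dx/dtau, dy/dtau) = (-1.250000, 1.375000); Gamma_xxx = 0.000000, Gamma_xxy = 0.000000, Gamma_xyy = 0.000000, Gamma_yxx = 0.000000, Gamma_yxy = 0.000000, Gamma_yyy = 0.000000; k3 = (-1.250000, 1.375000, 0.000000, 0.000000)
  k4: at (x, y) = (0.500000, 1.550000), (dx/dtau, dy/dtau) = (-1.250000, 1.375000); Gamma_xxx = 0.000000, Gamma_xxy = 0.000000, Gamma_xyy = 0.000000, Gamma_yxx = 0.000000, Gamma_yxy = 0.000000, Gamma_yyy = 0.000000; k4 = (-1.250000, 1.375000, 0.000000, 0.000000)
  Y <- Y + (h/6)(k1 + 2k2 + 2k3 + k4): x = 0.5000, y = 1.5500, dx/dtau = -1.2500, dy/dtau = 1.3750


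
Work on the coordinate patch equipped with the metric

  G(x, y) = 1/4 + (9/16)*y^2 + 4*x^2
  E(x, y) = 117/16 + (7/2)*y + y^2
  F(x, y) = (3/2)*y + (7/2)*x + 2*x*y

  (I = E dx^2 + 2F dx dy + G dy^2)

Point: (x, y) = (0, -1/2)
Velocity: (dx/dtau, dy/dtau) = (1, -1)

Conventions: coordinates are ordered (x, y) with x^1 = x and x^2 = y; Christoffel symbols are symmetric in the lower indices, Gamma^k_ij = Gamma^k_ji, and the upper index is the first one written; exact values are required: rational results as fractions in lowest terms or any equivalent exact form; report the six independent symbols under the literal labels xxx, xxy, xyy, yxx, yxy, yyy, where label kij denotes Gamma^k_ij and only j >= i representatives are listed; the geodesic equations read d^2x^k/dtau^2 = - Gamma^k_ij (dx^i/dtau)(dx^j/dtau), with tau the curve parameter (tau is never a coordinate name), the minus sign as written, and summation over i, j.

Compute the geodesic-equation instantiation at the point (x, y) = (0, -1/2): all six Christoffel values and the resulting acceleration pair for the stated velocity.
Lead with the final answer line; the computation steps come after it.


Answer: Gamma_xxx = 320/583, Gamma_xxy = 500/1749, Gamma_xyy = 128/583, Gamma_yxx = 2480/583, Gamma_yxy = 320/583, Gamma_yyy = -174/583; accelerations (d^2x/dtau^2, d^2y/dtau^2) = (-344/1749, -1666/583)

E = 93/16, F = -3/4, G = 25/64 at the point
E_x = 0, E_y = 5/2, F_x = 5/2, F_y = 3/2, G_x = 0, G_y = -9/16
EG - F^2 = 1749/1024;  g^inv = (1024/1749) * [[25/64, 3/4], [3/4, 93/16]]
first-kind symbols [ij,l] = (1/2)(d_i g_jl + d_j g_il - d_l g_ij): [xx,x] = E_x/2 = 0, [xx,y] = F_x - E_y/2 = 5/4, [xy,x] = E_y/2 = 5/4, [xy,y] = G_x/2 = 0, [yy,x] = F_y - G_x/2 = 3/2, [yy,y] = G_y/2 = -9/32
Gamma^x_ij = (G*[ij,x] - F*[ij,y])/(EG - F^2), Gamma^y_ij = (E*[ij,y] - F*[ij,x])/(EG - F^2)
Gamma_xxx = 320/583, Gamma_xxy = 500/1749, Gamma_xyy = 128/583, Gamma_yxx = 2480/583, Gamma_yxy = 320/583, Gamma_yyy = -174/583
d^2x/dtau^2 = -(Gamma_xxx*(1)^2 + 2*Gamma_xxy*(1)*(-1) + Gamma_xyy*(-1)^2) = -344/1749
d^2y/dtau^2 = -(Gamma_yxx*(1)^2 + 2*Gamma_yxy*(1)*(-1) + Gamma_yyy*(-1)^2) = -1666/583


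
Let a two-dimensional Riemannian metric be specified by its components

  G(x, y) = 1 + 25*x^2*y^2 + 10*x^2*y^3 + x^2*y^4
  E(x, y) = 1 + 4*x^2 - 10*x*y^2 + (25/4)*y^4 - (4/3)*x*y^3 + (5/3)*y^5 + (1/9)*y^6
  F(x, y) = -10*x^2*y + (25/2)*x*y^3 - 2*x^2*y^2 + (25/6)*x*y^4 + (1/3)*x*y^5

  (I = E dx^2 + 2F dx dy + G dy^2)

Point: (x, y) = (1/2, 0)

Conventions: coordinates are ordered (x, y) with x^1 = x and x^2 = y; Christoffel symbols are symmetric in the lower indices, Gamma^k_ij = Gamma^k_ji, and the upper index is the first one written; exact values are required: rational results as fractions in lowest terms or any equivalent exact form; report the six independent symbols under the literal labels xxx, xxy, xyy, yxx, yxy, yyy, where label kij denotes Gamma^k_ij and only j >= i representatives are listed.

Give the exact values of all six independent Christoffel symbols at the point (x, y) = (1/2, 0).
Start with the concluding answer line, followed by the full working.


Answer: Gamma_xxx = 1, Gamma_xxy = 0, Gamma_xyy = -5/4, Gamma_yxx = 0, Gamma_yxy = 0, Gamma_yyy = 0

E = 2, F = 0, G = 1 at the point
E_x = 4, E_y = 0, F_x = 0, F_y = -5/2, G_x = 0, G_y = 0
EG - F^2 = 2;  g^inv = (1/2) * [[1, 0], [0, 2]]
first-kind symbols [ij,l] = (1/2)(d_i g_jl + d_j g_il - d_l g_ij): [xx,x] = E_x/2 = 2, [xx,y] = F_x - E_y/2 = 0, [xy,x] = E_y/2 = 0, [xy,y] = G_x/2 = 0, [yy,x] = F_y - G_x/2 = -5/2, [yy,y] = G_y/2 = 0
Gamma^x_ij = (G*[ij,x] - F*[ij,y])/(EG - F^2), Gamma^y_ij = (E*[ij,y] - F*[ij,x])/(EG - F^2)


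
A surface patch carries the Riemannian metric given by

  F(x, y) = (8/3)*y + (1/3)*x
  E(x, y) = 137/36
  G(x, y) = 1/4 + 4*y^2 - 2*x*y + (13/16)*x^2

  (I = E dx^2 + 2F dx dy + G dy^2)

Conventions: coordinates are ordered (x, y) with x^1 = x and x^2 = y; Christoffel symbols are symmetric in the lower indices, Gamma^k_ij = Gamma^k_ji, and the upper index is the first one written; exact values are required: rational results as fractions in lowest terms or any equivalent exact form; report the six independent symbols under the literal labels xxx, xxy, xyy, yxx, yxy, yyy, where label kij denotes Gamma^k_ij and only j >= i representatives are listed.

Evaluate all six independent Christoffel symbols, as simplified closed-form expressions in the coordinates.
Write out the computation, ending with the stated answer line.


E = 137/36; F = (8/3)*y + (1/3)*x; G = 1/4 + 4*y^2 - 2*x*y + (13/16)*x^2
Gamma^k_ij = (1/2) g^{kl} (d_i g_jl + d_j g_il - d_l g_ij), with g^inv = (1/(EG-F^2)) [[G, -F], [-F, E]]
first partials: E_x = 0, E_y = 0, F_x = 1/3, F_y = 8/3, G_x = -2*y + (13/8)*x, G_y = 8*y - 2*x
D = EG - F^2 = 137/144 + (73/9)*y^2 - (169/18)*x*y + (1717/576)*x^2
expanded: Gamma^x_xx = (G E_x - 2F F_x + F E_y)/(2D), Gamma^x_xy = (G E_y - F G_x)/(2D), Gamma^x_yy = (2G F_y - G G_x - F G_y)/(2D), Gamma^y_xx = (2E F_x - E E_y - F E_x)/(2D), Gamma^y_xy = (E G_x - F E_y)/(2D), Gamma^y_yy = (E G_y - 2F F_y + F G_x)/(2D); substitute and cancel common factors

Answer: Gamma_xxx = (-64*x - 512*y)/(1717*x^2 - 5408*x*y + 4672*y^2 + 548), Gamma_xxy = (-156*x^2 - 1056*x*y + 1536*y^2)/(1717*x^2 - 5408*x*y + 4672*y^2 + 548), Gamma_xyy = (-1521*x^3 + 5616*x^2*y + 5760*x^2 - 12096*x*y^2 - 9216*x*y - 468*x + 9216*y^3 + 576*y + 1536)/(6868*x^2 - 21632*x*y + 18688*y^2 + 2192), Gamma_yxx = 2192/(5151*x^2 - 16224*x*y + 14016*y^2 + 1644), Gamma_yxy = (1781*x - 2192*y)/(1717*x^2 - 5408*x*y + 4672*y^2 + 548), Gamma_yyy = (156*x^2 + 1056*x*y - 2704*x - 1536*y^2 + 4672*y)/(1717*x^2 - 5408*x*y + 4672*y^2 + 548)


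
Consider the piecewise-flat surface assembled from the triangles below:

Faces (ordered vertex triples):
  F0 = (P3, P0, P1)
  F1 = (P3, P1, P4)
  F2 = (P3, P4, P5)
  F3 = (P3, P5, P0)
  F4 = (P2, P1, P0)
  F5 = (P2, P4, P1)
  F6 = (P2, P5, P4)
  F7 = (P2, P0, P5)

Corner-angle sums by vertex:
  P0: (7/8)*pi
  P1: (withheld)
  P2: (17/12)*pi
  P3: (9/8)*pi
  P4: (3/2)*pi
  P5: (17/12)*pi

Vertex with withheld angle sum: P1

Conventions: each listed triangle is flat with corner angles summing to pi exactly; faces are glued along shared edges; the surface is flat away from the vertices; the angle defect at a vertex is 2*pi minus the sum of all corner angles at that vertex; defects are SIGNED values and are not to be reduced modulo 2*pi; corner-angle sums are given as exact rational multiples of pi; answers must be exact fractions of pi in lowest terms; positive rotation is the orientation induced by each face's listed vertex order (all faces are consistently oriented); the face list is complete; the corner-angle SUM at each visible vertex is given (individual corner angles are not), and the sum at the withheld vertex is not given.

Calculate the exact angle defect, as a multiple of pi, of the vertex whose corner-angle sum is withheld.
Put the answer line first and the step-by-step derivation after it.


Answer: defect(P1) = pi/3

V = 6, E = 12, F = 8; chi = V - E + F = 2
Gauss-Bonnet: total defect = 2*pi*chi = 4*pi; visible defects sum to (11/3)*pi


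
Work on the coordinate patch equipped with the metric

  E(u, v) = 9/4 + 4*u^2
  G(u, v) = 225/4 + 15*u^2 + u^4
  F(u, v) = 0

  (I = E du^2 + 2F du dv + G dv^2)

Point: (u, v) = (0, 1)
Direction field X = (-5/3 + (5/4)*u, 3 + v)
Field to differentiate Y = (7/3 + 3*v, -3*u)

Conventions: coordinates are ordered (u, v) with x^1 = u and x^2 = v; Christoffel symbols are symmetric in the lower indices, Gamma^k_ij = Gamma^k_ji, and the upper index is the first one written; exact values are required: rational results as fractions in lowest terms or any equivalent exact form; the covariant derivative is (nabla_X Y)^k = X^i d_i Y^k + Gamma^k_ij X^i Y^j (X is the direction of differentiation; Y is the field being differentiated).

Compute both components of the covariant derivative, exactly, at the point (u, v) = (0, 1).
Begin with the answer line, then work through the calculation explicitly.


Answer: (nabla_X Y)^u = 12, (nabla_X Y)^v = 5

E = 9/4, F = 0, G = 225/4 at the point
E_u = 0, E_v = 0, F_u = 0, F_v = 0, G_u = 0, G_v = 0
EG - F^2 = 2025/16;  g^inv = (16/2025) * [[225/4, 0], [0, 9/4]]
first-kind symbols [ij,l] = (1/2)(d_i g_jl + d_j g_il - d_l g_ij): [uu,u] = E_u/2 = 0, [uu,v] = F_u - E_v/2 = 0, [uv,u] = E_v/2 = 0, [uv,v] = G_u/2 = 0, [vv,u] = F_v - G_u/2 = 0, [vv,v] = G_v/2 = 0
Gamma^u_ij = (G*[ij,u] - F*[ij,v])/(EG - F^2), Gamma^v_ij = (E*[ij,v] - F*[ij,u])/(EG - F^2)
Gamma_uuu = 0, Gamma_uuv = 0, Gamma_uvv = 0, Gamma_vuu = 0, Gamma_vuv = 0, Gamma_vvv = 0
X = (-5/3, 4), Y = (16/3, 0) at the point
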